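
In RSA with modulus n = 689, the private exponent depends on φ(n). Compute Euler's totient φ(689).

Factor: 689 = 13 · 53.
φ(689) = (13−1) · (53−1) = 12 · 52 = 624.

624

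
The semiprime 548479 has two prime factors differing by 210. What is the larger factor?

Since p = q + 210, we have 548479 = q(q + 210), so q² + 210q − 548479 = 0.
Discriminant: 210² + 4·548479 = 44100 + 2193916 = 2238016; √2238016 = 1496.
q = (−210 + 1496)/2 = 643, and p = q + 210 = 853.
Check: 643 · 853 = 548479.

853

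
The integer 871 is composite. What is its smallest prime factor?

13

871 is odd.
Digit sum 16, not divisible by 3.
Ends in 1: not divisible by 5.
7: 871 = 7·124 + 3
11: 871 = 11·79 + 2
13: 871 = 13·67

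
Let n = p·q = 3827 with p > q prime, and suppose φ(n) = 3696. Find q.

43

φ(n) = (p−1)(q−1) = n − (p+q) + 1, so p + q = 3827 − 3696 + 1 = 132.
p and q are the roots of t² − 132t + 3827 = 0.
Discriminant: 132² − 4·3827 = 17424 − 15308 = 2116; √2116 = 46.
q = (132 − 46)/2 = 43, p = (132 + 46)/2 = 89.
Check: 43 · 89 = 3827.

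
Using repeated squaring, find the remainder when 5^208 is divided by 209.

5^1 ≡ 5 (mod 209)
5^2 ≡ 5^2 = 25 ≡ 25 (mod 209)
5^4 ≡ 25^2 = 625 ≡ 207 (mod 209)
5^8 ≡ 207^2 = 42849 ≡ 4 (mod 209)
5^16 ≡ 4^2 = 16 ≡ 16 (mod 209)
5^32 ≡ 16^2 = 256 ≡ 47 (mod 209)
5^64 ≡ 47^2 = 2209 ≡ 119 (mod 209)
5^128 ≡ 119^2 = 14161 ≡ 158 (mod 209)
208 = 128 + 64 + 16 in binary powers of 2.
So 5^208 ≡ 158 · 119 · 16 ≡ 81 (mod 209).
Since 81 ≠ 1, base 5 is a Fermat witness: 209 is composite.

81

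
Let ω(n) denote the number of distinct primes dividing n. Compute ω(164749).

164749 = 13 · 12673
12673 = 19 · 667
667 = 23 · 29
164749 = 13 · 19 · 23 · 29, which has 4 distinct prime factors.

4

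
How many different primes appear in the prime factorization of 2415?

2415 = 3 · 805
805 = 5 · 161
161 = 7 · 23
2415 = 3 · 5 · 7 · 23, which has 4 distinct prime factors.

4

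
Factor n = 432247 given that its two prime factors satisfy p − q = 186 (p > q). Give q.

Since p = q + 186, we have 432247 = q(q + 186), so q² + 186q − 432247 = 0.
Discriminant: 186² + 4·432247 = 34596 + 1728988 = 1763584; √1763584 = 1328.
q = (−186 + 1328)/2 = 571, and p = q + 186 = 757.
Check: 571 · 757 = 432247.

571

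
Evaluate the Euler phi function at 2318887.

Factor: 2318887 = 79 · 149 · 197.
φ(2318887) = (79−1) · (149−1) · (197−1) = 78 · 148 · 196 = 2262624.

2262624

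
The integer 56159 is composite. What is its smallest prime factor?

56159 is odd.
Digit sum 26, not divisible by 3.
Ends in 9: not divisible by 5.
7: 56159 = 7·8022 + 5
11: 56159 = 11·5105 + 4
13: 56159 = 13·4319 + 12
17: 56159 = 17·3303 + 8
19: 56159 = 19·2955 + 14
23: 56159 = 23·2441 + 16
29: 56159 = 29·1936 + 15
31: 56159 = 31·1811 + 18
37: 56159 = 37·1517 + 30
41: 56159 = 41·1369 + 30
43: 56159 = 43·1306 + 1
47: 56159 = 47·1194 + 41
53: 56159 = 53·1059 + 32
59: 56159 = 59·951 + 50
61: 56159 = 61·920 + 39
67: 56159 = 67·838 + 13
71: 56159 = 71·790 + 69
73: 56159 = 73·769 + 22
79: 56159 = 79·710 + 69
83: 56159 = 83·676 + 51
89: 56159 = 89·631

89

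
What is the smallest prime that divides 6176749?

6176749 is odd.
Digit sum 40, not divisible by 3.
Ends in 9: not divisible by 5.
7: 6176749 = 7·882392 + 5
11: 6176749 = 11·561522 + 7
13: 6176749 = 13·475134 + 7
17: 6176749 = 17·363338 + 3
19: 6176749 = 19·325092 + 1
23: 6176749 = 23·268554 + 7
29: 6176749 = 29·212991 + 10
31: 6176749 = 31·199249 + 30
37: 6176749 = 37·166939 + 6
41: 6176749 = 41·150652 + 17
43: 6176749 = 43·143645 + 14
47: 6176749 = 47·131420 + 9
53: 6176749 = 53·116542 + 23
59: 6176749 = 59·104690 + 39
61: 6176749 = 61·101258 + 11
67: 6176749 = 67·92190 + 19
71: 6176749 = 71·86996 + 33
73: 6176749 = 73·84613

73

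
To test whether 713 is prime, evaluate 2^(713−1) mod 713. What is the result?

624

2^1 ≡ 2 (mod 713)
2^2 ≡ 2^2 = 4 ≡ 4 (mod 713)
2^4 ≡ 4^2 = 16 ≡ 16 (mod 713)
2^8 ≡ 16^2 = 256 ≡ 256 (mod 713)
2^16 ≡ 256^2 = 65536 ≡ 653 (mod 713)
2^32 ≡ 653^2 = 426409 ≡ 35 (mod 713)
2^64 ≡ 35^2 = 1225 ≡ 512 (mod 713)
2^128 ≡ 512^2 = 262144 ≡ 473 (mod 713)
2^256 ≡ 473^2 = 223729 ≡ 560 (mod 713)
2^512 ≡ 560^2 = 313600 ≡ 593 (mod 713)
712 = 512 + 128 + 64 + 8 in binary powers of 2.
So 2^712 ≡ 593 · 473 · 512 · 256 ≡ 624 (mod 713).
Since 624 ≠ 1, base 2 is a Fermat witness: 713 is composite.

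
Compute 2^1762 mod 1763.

742

2^1 ≡ 2 (mod 1763)
2^2 ≡ 2^2 = 4 ≡ 4 (mod 1763)
2^4 ≡ 4^2 = 16 ≡ 16 (mod 1763)
2^8 ≡ 16^2 = 256 ≡ 256 (mod 1763)
2^16 ≡ 256^2 = 65536 ≡ 305 (mod 1763)
2^32 ≡ 305^2 = 93025 ≡ 1349 (mod 1763)
2^64 ≡ 1349^2 = 1819801 ≡ 385 (mod 1763)
2^128 ≡ 385^2 = 148225 ≡ 133 (mod 1763)
2^256 ≡ 133^2 = 17689 ≡ 59 (mod 1763)
2^512 ≡ 59^2 = 3481 ≡ 1718 (mod 1763)
2^1024 ≡ 1718^2 = 2951524 ≡ 262 (mod 1763)
1762 = 1024 + 512 + 128 + 64 + 32 + 2 in binary powers of 2.
So 2^1762 ≡ 262 · 1718 · 133 · 385 · 1349 · 4 ≡ 742 (mod 1763).
Since 742 ≠ 1, base 2 is a Fermat witness: 1763 is composite.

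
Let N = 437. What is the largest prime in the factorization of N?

437 = 19 · 23
23 is prime.
So 437 = 19 · 23; the largest prime factor is 23.

23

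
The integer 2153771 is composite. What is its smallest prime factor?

2153771 is odd.
Digit sum 26, not divisible by 3.
Ends in 1: not divisible by 5.
7: 2153771 = 7·307681 + 4
11: 2153771 = 11·195797 + 4
13: 2153771 = 13·165674 + 9
17: 2153771 = 17·126692 + 7
19: 2153771 = 19·113356 + 7
23: 2153771 = 23·93642 + 5
29: 2153771 = 29·74267 + 28
31: 2153771 = 31·69476 + 15
37: 2153771 = 37·58210 + 1
41: 2153771 = 41·52531

41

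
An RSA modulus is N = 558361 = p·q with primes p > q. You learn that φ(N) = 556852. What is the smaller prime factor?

647

φ(n) = (p−1)(q−1) = n − (p+q) + 1, so p + q = 558361 − 556852 + 1 = 1510.
p and q are the roots of t² − 1510t + 558361 = 0.
Discriminant: 1510² − 4·558361 = 2280100 − 2233444 = 46656; √46656 = 216.
q = (1510 − 216)/2 = 647, p = (1510 + 216)/2 = 863.
Check: 647 · 863 = 558361.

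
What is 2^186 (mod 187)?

174

2^1 ≡ 2 (mod 187)
2^2 ≡ 2^2 = 4 ≡ 4 (mod 187)
2^4 ≡ 4^2 = 16 ≡ 16 (mod 187)
2^8 ≡ 16^2 = 256 ≡ 69 (mod 187)
2^16 ≡ 69^2 = 4761 ≡ 86 (mod 187)
2^32 ≡ 86^2 = 7396 ≡ 103 (mod 187)
2^64 ≡ 103^2 = 10609 ≡ 137 (mod 187)
2^128 ≡ 137^2 = 18769 ≡ 69 (mod 187)
186 = 128 + 32 + 16 + 8 + 2 in binary powers of 2.
So 2^186 ≡ 69 · 103 · 86 · 69 · 4 ≡ 174 (mod 187).
Since 174 ≠ 1, base 2 is a Fermat witness: 187 is composite.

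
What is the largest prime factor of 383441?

383441 = 59 · 6499
6499 = 67 · 97
97 is prime.
So 383441 = 59 · 67 · 97; the largest prime factor is 97.

97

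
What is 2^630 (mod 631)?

2^1 ≡ 2 (mod 631)
2^2 ≡ 2^2 = 4 ≡ 4 (mod 631)
2^4 ≡ 4^2 = 16 ≡ 16 (mod 631)
2^8 ≡ 16^2 = 256 ≡ 256 (mod 631)
2^16 ≡ 256^2 = 65536 ≡ 543 (mod 631)
2^32 ≡ 543^2 = 294849 ≡ 172 (mod 631)
2^64 ≡ 172^2 = 29584 ≡ 558 (mod 631)
2^128 ≡ 558^2 = 311364 ≡ 281 (mod 631)
2^256 ≡ 281^2 = 78961 ≡ 86 (mod 631)
2^512 ≡ 86^2 = 7396 ≡ 455 (mod 631)
630 = 512 + 64 + 32 + 16 + 4 + 2 in binary powers of 2.
So 2^630 ≡ 455 · 558 · 172 · 543 · 16 · 4 ≡ 1 (mod 631).
Since the result is 1, base 2 gives no evidence that 631 is composite.

1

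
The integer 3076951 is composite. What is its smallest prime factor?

43

3076951 is odd.
Digit sum 31, not divisible by 3.
Ends in 1: not divisible by 5.
7: 3076951 = 7·439564 + 3
11: 3076951 = 11·279722 + 9
13: 3076951 = 13·236688 + 7
17: 3076951 = 17·180997 + 2
19: 3076951 = 19·161944 + 15
23: 3076951 = 23·133780 + 11
29: 3076951 = 29·106101 + 22
31: 3076951 = 31·99256 + 15
37: 3076951 = 37·83160 + 31
41: 3076951 = 41·75047 + 24
43: 3076951 = 43·71557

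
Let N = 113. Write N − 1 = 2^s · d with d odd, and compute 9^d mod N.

113 − 1 = 112 = 2^4 · 7, so d = 7.
9^1 ≡ 9 (mod 113)
9^2 ≡ 9^2 = 81 ≡ 81 (mod 113)
9^4 ≡ 81^2 = 6561 ≡ 7 (mod 113)
7 = 4 + 2 + 1 in binary powers of 2.
So 9^7 ≡ 7 · 81 · 9 ≡ 18 (mod 113).
Squaring chain: 18 → 98 → 112 → 1; reaches −1, so base 9 does not prove 113 composite.

18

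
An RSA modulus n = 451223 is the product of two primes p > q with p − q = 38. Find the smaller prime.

653

Since p = q + 38, we have 451223 = q(q + 38), so q² + 38q − 451223 = 0.
Discriminant: 38² + 4·451223 = 1444 + 1804892 = 1806336; √1806336 = 1344.
q = (−38 + 1344)/2 = 653, and p = q + 38 = 691.
Check: 653 · 691 = 451223.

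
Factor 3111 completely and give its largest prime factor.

3111 = 3 · 1037
1037 = 17 · 61
61 is prime.
So 3111 = 3 · 17 · 61; the largest prime factor is 61.

61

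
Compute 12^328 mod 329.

121

12^1 ≡ 12 (mod 329)
12^2 ≡ 12^2 = 144 ≡ 144 (mod 329)
12^4 ≡ 144^2 = 20736 ≡ 9 (mod 329)
12^8 ≡ 9^2 = 81 ≡ 81 (mod 329)
12^16 ≡ 81^2 = 6561 ≡ 310 (mod 329)
12^32 ≡ 310^2 = 96100 ≡ 32 (mod 329)
12^64 ≡ 32^2 = 1024 ≡ 37 (mod 329)
12^128 ≡ 37^2 = 1369 ≡ 53 (mod 329)
12^256 ≡ 53^2 = 2809 ≡ 177 (mod 329)
328 = 256 + 64 + 8 in binary powers of 2.
So 12^328 ≡ 177 · 37 · 81 ≡ 121 (mod 329).
Since 121 ≠ 1, base 12 is a Fermat witness: 329 is composite.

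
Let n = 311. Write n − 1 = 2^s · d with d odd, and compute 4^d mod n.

1

311 − 1 = 310 = 2^1 · 155, so d = 155.
4^1 ≡ 4 (mod 311)
4^2 ≡ 4^2 = 16 ≡ 16 (mod 311)
4^4 ≡ 16^2 = 256 ≡ 256 (mod 311)
4^8 ≡ 256^2 = 65536 ≡ 226 (mod 311)
4^16 ≡ 226^2 = 51076 ≡ 72 (mod 311)
4^32 ≡ 72^2 = 5184 ≡ 208 (mod 311)
4^64 ≡ 208^2 = 43264 ≡ 35 (mod 311)
4^128 ≡ 35^2 = 1225 ≡ 292 (mod 311)
155 = 128 + 16 + 8 + 2 + 1 in binary powers of 2.
So 4^155 ≡ 292 · 72 · 226 · 16 · 4 ≡ 1 (mod 311).
Since 4^d ≡ 1 (mod 311), base 4 does not prove 311 composite.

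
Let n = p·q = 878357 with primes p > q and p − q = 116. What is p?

Since p = q + 116, we have 878357 = q(q + 116), so q² + 116q − 878357 = 0.
Discriminant: 116² + 4·878357 = 13456 + 3513428 = 3526884; √3526884 = 1878.
q = (−116 + 1878)/2 = 881, and p = q + 116 = 997.
Check: 881 · 997 = 878357.

997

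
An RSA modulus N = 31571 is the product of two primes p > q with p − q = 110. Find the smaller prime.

131

Since p = q + 110, we have 31571 = q(q + 110), so q² + 110q − 31571 = 0.
Discriminant: 110² + 4·31571 = 12100 + 126284 = 138384; √138384 = 372.
q = (−110 + 372)/2 = 131, and p = q + 110 = 241.
Check: 131 · 241 = 31571.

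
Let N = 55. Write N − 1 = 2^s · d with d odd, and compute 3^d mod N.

55 − 1 = 54 = 2^1 · 27, so d = 27.
3^1 ≡ 3 (mod 55)
3^2 ≡ 3^2 = 9 ≡ 9 (mod 55)
3^4 ≡ 9^2 = 81 ≡ 26 (mod 55)
3^8 ≡ 26^2 = 676 ≡ 16 (mod 55)
3^16 ≡ 16^2 = 256 ≡ 36 (mod 55)
27 = 16 + 8 + 2 + 1 in binary powers of 2.
So 3^27 ≡ 36 · 16 · 9 · 3 ≡ 42 (mod 55).
Squaring chain: 42; never reaches −1, so base 3 is a Miller–Rabin witness that 55 is composite.

42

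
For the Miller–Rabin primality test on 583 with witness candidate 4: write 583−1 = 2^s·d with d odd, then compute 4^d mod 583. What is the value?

583 − 1 = 582 = 2^1 · 291, so d = 291.
4^1 ≡ 4 (mod 583)
4^2 ≡ 4^2 = 16 ≡ 16 (mod 583)
4^4 ≡ 16^2 = 256 ≡ 256 (mod 583)
4^8 ≡ 256^2 = 65536 ≡ 240 (mod 583)
4^16 ≡ 240^2 = 57600 ≡ 466 (mod 583)
4^32 ≡ 466^2 = 217156 ≡ 280 (mod 583)
4^64 ≡ 280^2 = 78400 ≡ 278 (mod 583)
4^128 ≡ 278^2 = 77284 ≡ 328 (mod 583)
4^256 ≡ 328^2 = 107584 ≡ 312 (mod 583)
291 = 256 + 32 + 2 + 1 in binary powers of 2.
So 4^291 ≡ 312 · 280 · 16 · 4 ≡ 70 (mod 583).
Squaring chain: 70; never reaches −1, so base 4 is a Miller–Rabin witness that 583 is composite.

70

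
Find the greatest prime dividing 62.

31

62 = 2 · 31
31 is prime.
So 62 = 2 · 31; the largest prime factor is 31.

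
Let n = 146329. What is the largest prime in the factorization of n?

83

146329 = 41 · 3569
3569 = 43 · 83
83 is prime.
So 146329 = 41 · 43 · 83; the largest prime factor is 83.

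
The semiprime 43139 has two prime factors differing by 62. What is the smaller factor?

Since p = q + 62, we have 43139 = q(q + 62), so q² + 62q − 43139 = 0.
Discriminant: 62² + 4·43139 = 3844 + 172556 = 176400; √176400 = 420.
q = (−62 + 420)/2 = 179, and p = q + 62 = 241.
Check: 179 · 241 = 43139.

179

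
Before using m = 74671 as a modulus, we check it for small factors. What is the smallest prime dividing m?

74671 is odd.
Digit sum 25, not divisible by 3.
Ends in 1: not divisible by 5.
7: 74671 = 7·10667 + 2
11: 74671 = 11·6788 + 3
13: 74671 = 13·5743 + 12
17: 74671 = 17·4392 + 7
19: 74671 = 19·3930 + 1
23: 74671 = 23·3246 + 13
29: 74671 = 29·2574 + 25
31: 74671 = 31·2408 + 23
37: 74671 = 37·2018 + 5
41: 74671 = 41·1821 + 10
43: 74671 = 43·1736 + 23
47: 74671 = 47·1588 + 35
53: 74671 = 53·1408 + 47
59: 74671 = 59·1265 + 36
61: 74671 = 61·1224 + 7
67: 74671 = 67·1114 + 33
71: 74671 = 71·1051 + 50
73: 74671 = 73·1022 + 65
79: 74671 = 79·945 + 16
83: 74671 = 83·899 + 54
89: 74671 = 89·839

89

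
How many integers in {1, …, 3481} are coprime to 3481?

Factor: 3481 = 59^2.
φ(3481) = 59^1·(59−1) = 3422.

3422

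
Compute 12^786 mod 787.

12^1 ≡ 12 (mod 787)
12^2 ≡ 12^2 = 144 ≡ 144 (mod 787)
12^4 ≡ 144^2 = 20736 ≡ 274 (mod 787)
12^8 ≡ 274^2 = 75076 ≡ 311 (mod 787)
12^16 ≡ 311^2 = 96721 ≡ 707 (mod 787)
12^32 ≡ 707^2 = 499849 ≡ 104 (mod 787)
12^64 ≡ 104^2 = 10816 ≡ 585 (mod 787)
12^128 ≡ 585^2 = 342225 ≡ 667 (mod 787)
12^256 ≡ 667^2 = 444889 ≡ 234 (mod 787)
12^512 ≡ 234^2 = 54756 ≡ 453 (mod 787)
786 = 512 + 256 + 16 + 2 in binary powers of 2.
So 12^786 ≡ 453 · 234 · 707 · 144 ≡ 1 (mod 787).
Since the result is 1, base 12 gives no evidence that 787 is composite.

1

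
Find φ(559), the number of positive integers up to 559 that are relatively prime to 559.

Factor: 559 = 13 · 43.
φ(559) = (13−1) · (43−1) = 12 · 42 = 504.

504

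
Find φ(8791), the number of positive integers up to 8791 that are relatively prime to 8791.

8584

Factor: 8791 = 59 · 149.
φ(8791) = (59−1) · (149−1) = 58 · 148 = 8584.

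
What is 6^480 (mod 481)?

6^1 ≡ 6 (mod 481)
6^2 ≡ 6^2 = 36 ≡ 36 (mod 481)
6^4 ≡ 36^2 = 1296 ≡ 334 (mod 481)
6^8 ≡ 334^2 = 111556 ≡ 445 (mod 481)
6^16 ≡ 445^2 = 198025 ≡ 334 (mod 481)
6^32 ≡ 334^2 = 111556 ≡ 445 (mod 481)
6^64 ≡ 445^2 = 198025 ≡ 334 (mod 481)
6^128 ≡ 334^2 = 111556 ≡ 445 (mod 481)
6^256 ≡ 445^2 = 198025 ≡ 334 (mod 481)
480 = 256 + 128 + 64 + 32 in binary powers of 2.
So 6^480 ≡ 334 · 445 · 334 · 445 ≡ 1 (mod 481).
Since the result is 1, base 6 gives no evidence that 481 is composite.

1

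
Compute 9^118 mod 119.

9^1 ≡ 9 (mod 119)
9^2 ≡ 9^2 = 81 ≡ 81 (mod 119)
9^4 ≡ 81^2 = 6561 ≡ 16 (mod 119)
9^8 ≡ 16^2 = 256 ≡ 18 (mod 119)
9^16 ≡ 18^2 = 324 ≡ 86 (mod 119)
9^32 ≡ 86^2 = 7396 ≡ 18 (mod 119)
9^64 ≡ 18^2 = 324 ≡ 86 (mod 119)
118 = 64 + 32 + 16 + 4 + 2 in binary powers of 2.
So 9^118 ≡ 86 · 18 · 86 · 16 · 81 ≡ 72 (mod 119).
Since 72 ≠ 1, base 9 is a Fermat witness: 119 is composite.

72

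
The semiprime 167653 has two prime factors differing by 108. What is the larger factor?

Since p = q + 108, we have 167653 = q(q + 108), so q² + 108q − 167653 = 0.
Discriminant: 108² + 4·167653 = 11664 + 670612 = 682276; √682276 = 826.
q = (−108 + 826)/2 = 359, and p = q + 108 = 467.
Check: 359 · 467 = 167653.

467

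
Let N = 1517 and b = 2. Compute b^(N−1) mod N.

756

2^1 ≡ 2 (mod 1517)
2^2 ≡ 2^2 = 4 ≡ 4 (mod 1517)
2^4 ≡ 4^2 = 16 ≡ 16 (mod 1517)
2^8 ≡ 16^2 = 256 ≡ 256 (mod 1517)
2^16 ≡ 256^2 = 65536 ≡ 305 (mod 1517)
2^32 ≡ 305^2 = 93025 ≡ 488 (mod 1517)
2^64 ≡ 488^2 = 238144 ≡ 1492 (mod 1517)
2^128 ≡ 1492^2 = 2226064 ≡ 625 (mod 1517)
2^256 ≡ 625^2 = 390625 ≡ 756 (mod 1517)
2^512 ≡ 756^2 = 571536 ≡ 1144 (mod 1517)
2^1024 ≡ 1144^2 = 1308736 ≡ 1082 (mod 1517)
1516 = 1024 + 256 + 128 + 64 + 32 + 8 + 4 in binary powers of 2.
So 2^1516 ≡ 1082 · 756 · 625 · 1492 · 488 · 256 · 16 ≡ 756 (mod 1517).
Since 756 ≠ 1, base 2 is a Fermat witness: 1517 is composite.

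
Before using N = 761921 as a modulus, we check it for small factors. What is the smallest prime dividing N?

761921 is odd.
Digit sum 26, not divisible by 3.
Ends in 1: not divisible by 5.
7: 761921 = 7·108845 + 6
11: 761921 = 11·69265 + 6
13: 761921 = 13·58609 + 4
17: 761921 = 17·44818 + 15
19: 761921 = 19·40101 + 2
23: 761921 = 23·33127

23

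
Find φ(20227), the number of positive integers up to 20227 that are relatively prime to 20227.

19936

Factor: 20227 = 113 · 179.
φ(20227) = (113−1) · (179−1) = 112 · 178 = 19936.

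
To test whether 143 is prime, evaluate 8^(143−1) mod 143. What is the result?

8^1 ≡ 8 (mod 143)
8^2 ≡ 8^2 = 64 ≡ 64 (mod 143)
8^4 ≡ 64^2 = 4096 ≡ 92 (mod 143)
8^8 ≡ 92^2 = 8464 ≡ 27 (mod 143)
8^16 ≡ 27^2 = 729 ≡ 14 (mod 143)
8^32 ≡ 14^2 = 196 ≡ 53 (mod 143)
8^64 ≡ 53^2 = 2809 ≡ 92 (mod 143)
8^128 ≡ 92^2 = 8464 ≡ 27 (mod 143)
142 = 128 + 8 + 4 + 2 in binary powers of 2.
So 8^142 ≡ 27 · 27 · 92 · 64 ≡ 64 (mod 143).
Since 64 ≠ 1, base 8 is a Fermat witness: 143 is composite.

64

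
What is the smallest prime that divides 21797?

71

21797 is odd.
Digit sum 26, not divisible by 3.
Ends in 7: not divisible by 5.
7: 21797 = 7·3113 + 6
11: 21797 = 11·1981 + 6
13: 21797 = 13·1676 + 9
17: 21797 = 17·1282 + 3
19: 21797 = 19·1147 + 4
23: 21797 = 23·947 + 16
29: 21797 = 29·751 + 18
31: 21797 = 31·703 + 4
37: 21797 = 37·589 + 4
41: 21797 = 41·531 + 26
43: 21797 = 43·506 + 39
47: 21797 = 47·463 + 36
53: 21797 = 53·411 + 14
59: 21797 = 59·369 + 26
61: 21797 = 61·357 + 20
67: 21797 = 67·325 + 22
71: 21797 = 71·307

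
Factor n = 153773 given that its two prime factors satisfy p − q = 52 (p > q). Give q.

367

Since p = q + 52, we have 153773 = q(q + 52), so q² + 52q − 153773 = 0.
Discriminant: 52² + 4·153773 = 2704 + 615092 = 617796; √617796 = 786.
q = (−52 + 786)/2 = 367, and p = q + 52 = 419.
Check: 367 · 419 = 153773.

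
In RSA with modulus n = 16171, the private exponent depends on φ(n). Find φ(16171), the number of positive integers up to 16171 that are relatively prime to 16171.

Factor: 16171 = 103 · 157.
φ(16171) = (103−1) · (157−1) = 102 · 156 = 15912.

15912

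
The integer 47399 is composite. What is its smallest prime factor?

11

47399 is odd.
Digit sum 32, not divisible by 3.
Ends in 9: not divisible by 5.
7: 47399 = 7·6771 + 2
11: 47399 = 11·4309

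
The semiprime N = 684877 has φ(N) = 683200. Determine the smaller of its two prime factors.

701

φ(n) = (p−1)(q−1) = n − (p+q) + 1, so p + q = 684877 − 683200 + 1 = 1678.
p and q are the roots of t² − 1678t + 684877 = 0.
Discriminant: 1678² − 4·684877 = 2815684 − 2739508 = 76176; √76176 = 276.
q = (1678 − 276)/2 = 701, p = (1678 + 276)/2 = 977.
Check: 701 · 977 = 684877.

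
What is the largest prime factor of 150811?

150811 = 23 · 6557
6557 = 79 · 83
83 is prime.
So 150811 = 23 · 79 · 83; the largest prime factor is 83.

83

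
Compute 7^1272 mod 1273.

1179

7^1 ≡ 7 (mod 1273)
7^2 ≡ 7^2 = 49 ≡ 49 (mod 1273)
7^4 ≡ 49^2 = 2401 ≡ 1128 (mod 1273)
7^8 ≡ 1128^2 = 1272384 ≡ 657 (mod 1273)
7^16 ≡ 657^2 = 431649 ≡ 102 (mod 1273)
7^32 ≡ 102^2 = 10404 ≡ 220 (mod 1273)
7^64 ≡ 220^2 = 48400 ≡ 26 (mod 1273)
7^128 ≡ 26^2 = 676 ≡ 676 (mod 1273)
7^256 ≡ 676^2 = 456976 ≡ 1242 (mod 1273)
7^512 ≡ 1242^2 = 1542564 ≡ 961 (mod 1273)
7^1024 ≡ 961^2 = 923521 ≡ 596 (mod 1273)
1272 = 1024 + 128 + 64 + 32 + 16 + 8 in binary powers of 2.
So 7^1272 ≡ 596 · 676 · 26 · 220 · 102 · 657 ≡ 1179 (mod 1273).
Since 1179 ≠ 1, base 7 is a Fermat witness: 1273 is composite.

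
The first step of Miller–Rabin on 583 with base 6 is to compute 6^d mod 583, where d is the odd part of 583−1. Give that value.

583 − 1 = 582 = 2^1 · 291, so d = 291.
6^1 ≡ 6 (mod 583)
6^2 ≡ 6^2 = 36 ≡ 36 (mod 583)
6^4 ≡ 36^2 = 1296 ≡ 130 (mod 583)
6^8 ≡ 130^2 = 16900 ≡ 576 (mod 583)
6^16 ≡ 576^2 = 331776 ≡ 49 (mod 583)
6^32 ≡ 49^2 = 2401 ≡ 69 (mod 583)
6^64 ≡ 69^2 = 4761 ≡ 97 (mod 583)
6^128 ≡ 97^2 = 9409 ≡ 81 (mod 583)
6^256 ≡ 81^2 = 6561 ≡ 148 (mod 583)
291 = 256 + 32 + 2 + 1 in binary powers of 2.
So 6^291 ≡ 148 · 69 · 36 · 6 ≡ 303 (mod 583).
Squaring chain: 303; never reaches −1, so base 6 is a Miller–Rabin witness that 583 is composite.

303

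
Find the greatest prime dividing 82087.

83

82087 = 23 · 3569
3569 = 43 · 83
83 is prime.
So 82087 = 23 · 43 · 83; the largest prime factor is 83.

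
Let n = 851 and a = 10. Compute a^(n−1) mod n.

10^1 ≡ 10 (mod 851)
10^2 ≡ 10^2 = 100 ≡ 100 (mod 851)
10^4 ≡ 100^2 = 10000 ≡ 639 (mod 851)
10^8 ≡ 639^2 = 408321 ≡ 692 (mod 851)
10^16 ≡ 692^2 = 478864 ≡ 602 (mod 851)
10^32 ≡ 602^2 = 362404 ≡ 729 (mod 851)
10^64 ≡ 729^2 = 531441 ≡ 417 (mod 851)
10^128 ≡ 417^2 = 173889 ≡ 285 (mod 851)
10^256 ≡ 285^2 = 81225 ≡ 380 (mod 851)
10^512 ≡ 380^2 = 144400 ≡ 581 (mod 851)
850 = 512 + 256 + 64 + 16 + 2 in binary powers of 2.
So 10^850 ≡ 581 · 380 · 417 · 602 · 100 ≡ 380 (mod 851).
Since 380 ≠ 1, base 10 is a Fermat witness: 851 is composite.

380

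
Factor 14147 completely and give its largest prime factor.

47

14147 = 7 · 2021
2021 = 43 · 47
47 is prime.
So 14147 = 7 · 43 · 47; the largest prime factor is 47.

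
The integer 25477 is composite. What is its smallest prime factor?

73

25477 is odd.
Digit sum 25, not divisible by 3.
Ends in 7: not divisible by 5.
7: 25477 = 7·3639 + 4
11: 25477 = 11·2316 + 1
13: 25477 = 13·1959 + 10
17: 25477 = 17·1498 + 11
19: 25477 = 19·1340 + 17
23: 25477 = 23·1107 + 16
29: 25477 = 29·878 + 15
31: 25477 = 31·821 + 26
37: 25477 = 37·688 + 21
41: 25477 = 41·621 + 16
43: 25477 = 43·592 + 21
47: 25477 = 47·542 + 3
53: 25477 = 53·480 + 37
59: 25477 = 59·431 + 48
61: 25477 = 61·417 + 40
67: 25477 = 67·380 + 17
71: 25477 = 71·358 + 59
73: 25477 = 73·349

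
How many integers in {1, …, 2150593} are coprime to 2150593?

2098800

Factor: 2150593 = 101 · 107 · 199.
φ(2150593) = (101−1) · (107−1) · (199−1) = 100 · 106 · 198 = 2098800.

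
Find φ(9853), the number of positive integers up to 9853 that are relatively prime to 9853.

9628

Factor: 9853 = 59 · 167.
φ(9853) = (59−1) · (167−1) = 58 · 166 = 9628.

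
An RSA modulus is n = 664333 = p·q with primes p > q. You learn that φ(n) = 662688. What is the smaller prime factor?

φ(n) = (p−1)(q−1) = n − (p+q) + 1, so p + q = 664333 − 662688 + 1 = 1646.
p and q are the roots of t² − 1646t + 664333 = 0.
Discriminant: 1646² − 4·664333 = 2709316 − 2657332 = 51984; √51984 = 228.
q = (1646 − 228)/2 = 709, p = (1646 + 228)/2 = 937.
Check: 709 · 937 = 664333.

709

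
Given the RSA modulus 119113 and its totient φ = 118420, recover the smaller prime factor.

φ(n) = (p−1)(q−1) = n − (p+q) + 1, so p + q = 119113 − 118420 + 1 = 694.
p and q are the roots of t² − 694t + 119113 = 0.
Discriminant: 694² − 4·119113 = 481636 − 476452 = 5184; √5184 = 72.
q = (694 − 72)/2 = 311, p = (694 + 72)/2 = 383.
Check: 311 · 383 = 119113.

311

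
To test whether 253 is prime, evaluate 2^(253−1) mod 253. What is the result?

2^1 ≡ 2 (mod 253)
2^2 ≡ 2^2 = 4 ≡ 4 (mod 253)
2^4 ≡ 4^2 = 16 ≡ 16 (mod 253)
2^8 ≡ 16^2 = 256 ≡ 3 (mod 253)
2^16 ≡ 3^2 = 9 ≡ 9 (mod 253)
2^32 ≡ 9^2 = 81 ≡ 81 (mod 253)
2^64 ≡ 81^2 = 6561 ≡ 236 (mod 253)
2^128 ≡ 236^2 = 55696 ≡ 36 (mod 253)
252 = 128 + 64 + 32 + 16 + 8 + 4 in binary powers of 2.
So 2^252 ≡ 36 · 236 · 81 · 9 · 3 · 16 ≡ 81 (mod 253).
Since 81 ≠ 1, base 2 is a Fermat witness: 253 is composite.

81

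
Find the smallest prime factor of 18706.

18706 is even: 2 divides it.

2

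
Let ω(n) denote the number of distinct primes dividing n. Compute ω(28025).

28025 = 5^2 · 1121
1121 = 19 · 59
28025 = 5^2 · 19 · 59, which has 3 distinct prime factors.

3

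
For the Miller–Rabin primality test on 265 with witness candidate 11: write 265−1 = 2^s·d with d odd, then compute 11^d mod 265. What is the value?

265 − 1 = 264 = 2^3 · 33, so d = 33.
11^1 ≡ 11 (mod 265)
11^2 ≡ 11^2 = 121 ≡ 121 (mod 265)
11^4 ≡ 121^2 = 14641 ≡ 66 (mod 265)
11^8 ≡ 66^2 = 4356 ≡ 116 (mod 265)
11^16 ≡ 116^2 = 13456 ≡ 206 (mod 265)
11^32 ≡ 206^2 = 42436 ≡ 36 (mod 265)
33 = 32 + 1 in binary powers of 2.
So 11^33 ≡ 36 · 11 ≡ 131 (mod 265).
Squaring chain: 131 → 201 → 121; never reaches −1, so base 11 is a Miller–Rabin witness that 265 is composite.

131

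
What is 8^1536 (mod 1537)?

837

8^1 ≡ 8 (mod 1537)
8^2 ≡ 8^2 = 64 ≡ 64 (mod 1537)
8^4 ≡ 64^2 = 4096 ≡ 1022 (mod 1537)
8^8 ≡ 1022^2 = 1044484 ≡ 861 (mod 1537)
8^16 ≡ 861^2 = 741321 ≡ 487 (mod 1537)
8^32 ≡ 487^2 = 237169 ≡ 471 (mod 1537)
8^64 ≡ 471^2 = 221841 ≡ 513 (mod 1537)
8^128 ≡ 513^2 = 263169 ≡ 342 (mod 1537)
8^256 ≡ 342^2 = 116964 ≡ 152 (mod 1537)
8^512 ≡ 152^2 = 23104 ≡ 49 (mod 1537)
8^1024 ≡ 49^2 = 2401 ≡ 864 (mod 1537)
1536 = 1024 + 512 in binary powers of 2.
So 8^1536 ≡ 864 · 49 ≡ 837 (mod 1537).
Since 837 ≠ 1, base 8 is a Fermat witness: 1537 is composite.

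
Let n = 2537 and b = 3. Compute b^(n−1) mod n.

3^1 ≡ 3 (mod 2537)
3^2 ≡ 3^2 = 9 ≡ 9 (mod 2537)
3^4 ≡ 9^2 = 81 ≡ 81 (mod 2537)
3^8 ≡ 81^2 = 6561 ≡ 1487 (mod 2537)
3^16 ≡ 1487^2 = 2211169 ≡ 1442 (mod 2537)
3^32 ≡ 1442^2 = 2079364 ≡ 1561 (mod 2537)
3^64 ≡ 1561^2 = 2436721 ≡ 1201 (mod 2537)
3^128 ≡ 1201^2 = 1442401 ≡ 1385 (mod 2537)
3^256 ≡ 1385^2 = 1918225 ≡ 253 (mod 2537)
3^512 ≡ 253^2 = 64009 ≡ 584 (mod 2537)
3^1024 ≡ 584^2 = 341056 ≡ 1098 (mod 2537)
3^2048 ≡ 1098^2 = 1205604 ≡ 529 (mod 2537)
2536 = 2048 + 256 + 128 + 64 + 32 + 8 in binary powers of 2.
So 3^2536 ≡ 529 · 253 · 1385 · 1201 · 1561 · 1487 ≡ 969 (mod 2537).
Since 969 ≠ 1, base 3 is a Fermat witness: 2537 is composite.

969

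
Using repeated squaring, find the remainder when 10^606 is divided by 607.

1

10^1 ≡ 10 (mod 607)
10^2 ≡ 10^2 = 100 ≡ 100 (mod 607)
10^4 ≡ 100^2 = 10000 ≡ 288 (mod 607)
10^8 ≡ 288^2 = 82944 ≡ 392 (mod 607)
10^16 ≡ 392^2 = 153664 ≡ 93 (mod 607)
10^32 ≡ 93^2 = 8649 ≡ 151 (mod 607)
10^64 ≡ 151^2 = 22801 ≡ 342 (mod 607)
10^128 ≡ 342^2 = 116964 ≡ 420 (mod 607)
10^256 ≡ 420^2 = 176400 ≡ 370 (mod 607)
10^512 ≡ 370^2 = 136900 ≡ 325 (mod 607)
606 = 512 + 64 + 16 + 8 + 4 + 2 in binary powers of 2.
So 10^606 ≡ 325 · 342 · 93 · 392 · 288 · 100 ≡ 1 (mod 607).
Since the result is 1, base 10 gives no evidence that 607 is composite.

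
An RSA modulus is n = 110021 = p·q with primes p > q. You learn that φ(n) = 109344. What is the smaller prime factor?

φ(n) = (p−1)(q−1) = n − (p+q) + 1, so p + q = 110021 − 109344 + 1 = 678.
p and q are the roots of t² − 678t + 110021 = 0.
Discriminant: 678² − 4·110021 = 459684 − 440084 = 19600; √19600 = 140.
q = (678 − 140)/2 = 269, p = (678 + 140)/2 = 409.
Check: 269 · 409 = 110021.

269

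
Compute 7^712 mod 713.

679

7^1 ≡ 7 (mod 713)
7^2 ≡ 7^2 = 49 ≡ 49 (mod 713)
7^4 ≡ 49^2 = 2401 ≡ 262 (mod 713)
7^8 ≡ 262^2 = 68644 ≡ 196 (mod 713)
7^16 ≡ 196^2 = 38416 ≡ 627 (mod 713)
7^32 ≡ 627^2 = 393129 ≡ 266 (mod 713)
7^64 ≡ 266^2 = 70756 ≡ 169 (mod 713)
7^128 ≡ 169^2 = 28561 ≡ 41 (mod 713)
7^256 ≡ 41^2 = 1681 ≡ 255 (mod 713)
7^512 ≡ 255^2 = 65025 ≡ 142 (mod 713)
712 = 512 + 128 + 64 + 8 in binary powers of 2.
So 7^712 ≡ 142 · 41 · 169 · 196 ≡ 679 (mod 713).
Since 679 ≠ 1, base 7 is a Fermat witness: 713 is composite.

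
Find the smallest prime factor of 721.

721 is odd.
Digit sum 10, not divisible by 3.
Ends in 1: not divisible by 5.
7: 721 = 7·103

7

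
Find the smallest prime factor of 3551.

53

3551 is odd.
Digit sum 14, not divisible by 3.
Ends in 1: not divisible by 5.
7: 3551 = 7·507 + 2
11: 3551 = 11·322 + 9
13: 3551 = 13·273 + 2
17: 3551 = 17·208 + 15
19: 3551 = 19·186 + 17
23: 3551 = 23·154 + 9
29: 3551 = 29·122 + 13
31: 3551 = 31·114 + 17
37: 3551 = 37·95 + 36
41: 3551 = 41·86 + 25
43: 3551 = 43·82 + 25
47: 3551 = 47·75 + 26
53: 3551 = 53·67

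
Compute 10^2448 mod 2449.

1310

10^1 ≡ 10 (mod 2449)
10^2 ≡ 10^2 = 100 ≡ 100 (mod 2449)
10^4 ≡ 100^2 = 10000 ≡ 204 (mod 2449)
10^8 ≡ 204^2 = 41616 ≡ 2432 (mod 2449)
10^16 ≡ 2432^2 = 5914624 ≡ 289 (mod 2449)
10^32 ≡ 289^2 = 83521 ≡ 255 (mod 2449)
10^64 ≡ 255^2 = 65025 ≡ 1351 (mod 2449)
10^128 ≡ 1351^2 = 1825201 ≡ 696 (mod 2449)
10^256 ≡ 696^2 = 484416 ≡ 1963 (mod 2449)
10^512 ≡ 1963^2 = 3853369 ≡ 1092 (mod 2449)
10^1024 ≡ 1092^2 = 1192464 ≡ 2250 (mod 2449)
10^2048 ≡ 2250^2 = 5062500 ≡ 417 (mod 2449)
2448 = 2048 + 256 + 128 + 16 in binary powers of 2.
So 10^2448 ≡ 417 · 1963 · 696 · 289 ≡ 1310 (mod 2449).
Since 1310 ≠ 1, base 10 is a Fermat witness: 2449 is composite.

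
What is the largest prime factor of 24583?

24583 = 13 · 1891
1891 = 31 · 61
61 is prime.
So 24583 = 13 · 31 · 61; the largest prime factor is 61.

61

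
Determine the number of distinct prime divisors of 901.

901 = 17 · 53
901 = 17 · 53, which has 2 distinct prime factors.

2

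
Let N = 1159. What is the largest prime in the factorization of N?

1159 = 19 · 61
61 is prime.
So 1159 = 19 · 61; the largest prime factor is 61.

61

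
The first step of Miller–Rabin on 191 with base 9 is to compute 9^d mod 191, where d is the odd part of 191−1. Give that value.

1

191 − 1 = 190 = 2^1 · 95, so d = 95.
9^1 ≡ 9 (mod 191)
9^2 ≡ 9^2 = 81 ≡ 81 (mod 191)
9^4 ≡ 81^2 = 6561 ≡ 67 (mod 191)
9^8 ≡ 67^2 = 4489 ≡ 96 (mod 191)
9^16 ≡ 96^2 = 9216 ≡ 48 (mod 191)
9^32 ≡ 48^2 = 2304 ≡ 12 (mod 191)
9^64 ≡ 12^2 = 144 ≡ 144 (mod 191)
95 = 64 + 16 + 8 + 4 + 2 + 1 in binary powers of 2.
So 9^95 ≡ 144 · 48 · 96 · 67 · 81 · 9 ≡ 1 (mod 191).
Since 9^d ≡ 1 (mod 191), base 9 does not prove 191 composite.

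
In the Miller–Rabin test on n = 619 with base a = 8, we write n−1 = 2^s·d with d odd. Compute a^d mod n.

618

619 − 1 = 618 = 2^1 · 309, so d = 309.
8^1 ≡ 8 (mod 619)
8^2 ≡ 8^2 = 64 ≡ 64 (mod 619)
8^4 ≡ 64^2 = 4096 ≡ 382 (mod 619)
8^8 ≡ 382^2 = 145924 ≡ 459 (mod 619)
8^16 ≡ 459^2 = 210681 ≡ 221 (mod 619)
8^32 ≡ 221^2 = 48841 ≡ 559 (mod 619)
8^64 ≡ 559^2 = 312481 ≡ 505 (mod 619)
8^128 ≡ 505^2 = 255025 ≡ 616 (mod 619)
8^256 ≡ 616^2 = 379456 ≡ 9 (mod 619)
309 = 256 + 32 + 16 + 4 + 1 in binary powers of 2.
So 8^309 ≡ 9 · 559 · 221 · 382 · 8 ≡ 618 (mod 619).
Since 8^d ≡ 618 (mod 619), base 8 does not prove 619 composite.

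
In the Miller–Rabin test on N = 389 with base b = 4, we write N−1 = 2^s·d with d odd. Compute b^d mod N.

389 − 1 = 388 = 2^2 · 97, so d = 97.
4^1 ≡ 4 (mod 389)
4^2 ≡ 4^2 = 16 ≡ 16 (mod 389)
4^4 ≡ 16^2 = 256 ≡ 256 (mod 389)
4^8 ≡ 256^2 = 65536 ≡ 184 (mod 389)
4^16 ≡ 184^2 = 33856 ≡ 13 (mod 389)
4^32 ≡ 13^2 = 169 ≡ 169 (mod 389)
4^64 ≡ 169^2 = 28561 ≡ 164 (mod 389)
97 = 64 + 32 + 1 in binary powers of 2.
So 4^97 ≡ 164 · 169 · 4 ≡ 388 (mod 389).
Since 4^d ≡ 388 (mod 389), base 4 does not prove 389 composite.

388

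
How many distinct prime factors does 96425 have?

4

96425 = 5^2 · 3857
3857 = 7 · 551
551 = 19 · 29
96425 = 5^2 · 7 · 19 · 29, which has 4 distinct prime factors.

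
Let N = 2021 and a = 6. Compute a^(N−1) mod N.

1511

6^1 ≡ 6 (mod 2021)
6^2 ≡ 6^2 = 36 ≡ 36 (mod 2021)
6^4 ≡ 36^2 = 1296 ≡ 1296 (mod 2021)
6^8 ≡ 1296^2 = 1679616 ≡ 165 (mod 2021)
6^16 ≡ 165^2 = 27225 ≡ 952 (mod 2021)
6^32 ≡ 952^2 = 906304 ≡ 896 (mod 2021)
6^64 ≡ 896^2 = 802816 ≡ 479 (mod 2021)
6^128 ≡ 479^2 = 229441 ≡ 1068 (mod 2021)
6^256 ≡ 1068^2 = 1140624 ≡ 780 (mod 2021)
6^512 ≡ 780^2 = 608400 ≡ 79 (mod 2021)
6^1024 ≡ 79^2 = 6241 ≡ 178 (mod 2021)
2020 = 1024 + 512 + 256 + 128 + 64 + 32 + 4 in binary powers of 2.
So 6^2020 ≡ 178 · 79 · 780 · 1068 · 479 · 896 · 1296 ≡ 1511 (mod 2021).
Since 1511 ≠ 1, base 6 is a Fermat witness: 2021 is composite.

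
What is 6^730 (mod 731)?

6^1 ≡ 6 (mod 731)
6^2 ≡ 6^2 = 36 ≡ 36 (mod 731)
6^4 ≡ 36^2 = 1296 ≡ 565 (mod 731)
6^8 ≡ 565^2 = 319225 ≡ 509 (mod 731)
6^16 ≡ 509^2 = 259081 ≡ 307 (mod 731)
6^32 ≡ 307^2 = 94249 ≡ 681 (mod 731)
6^64 ≡ 681^2 = 463761 ≡ 307 (mod 731)
6^128 ≡ 307^2 = 94249 ≡ 681 (mod 731)
6^256 ≡ 681^2 = 463761 ≡ 307 (mod 731)
6^512 ≡ 307^2 = 94249 ≡ 681 (mod 731)
730 = 512 + 128 + 64 + 16 + 8 + 2 in binary powers of 2.
So 6^730 ≡ 681 · 681 · 307 · 307 · 509 · 36 ≡ 49 (mod 731).
Since 49 ≠ 1, base 6 is a Fermat witness: 731 is composite.

49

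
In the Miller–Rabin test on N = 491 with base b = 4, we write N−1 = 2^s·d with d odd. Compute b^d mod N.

491 − 1 = 490 = 2^1 · 245, so d = 245.
4^1 ≡ 4 (mod 491)
4^2 ≡ 4^2 = 16 ≡ 16 (mod 491)
4^4 ≡ 16^2 = 256 ≡ 256 (mod 491)
4^8 ≡ 256^2 = 65536 ≡ 233 (mod 491)
4^16 ≡ 233^2 = 54289 ≡ 279 (mod 491)
4^32 ≡ 279^2 = 77841 ≡ 263 (mod 491)
4^64 ≡ 263^2 = 69169 ≡ 429 (mod 491)
4^128 ≡ 429^2 = 184041 ≡ 407 (mod 491)
245 = 128 + 64 + 32 + 16 + 4 + 1 in binary powers of 2.
So 4^245 ≡ 407 · 429 · 263 · 279 · 256 · 4 ≡ 1 (mod 491).
Since 4^d ≡ 1 (mod 491), base 4 does not prove 491 composite.

1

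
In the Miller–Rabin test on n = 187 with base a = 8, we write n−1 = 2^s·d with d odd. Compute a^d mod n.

187 − 1 = 186 = 2^1 · 93, so d = 93.
8^1 ≡ 8 (mod 187)
8^2 ≡ 8^2 = 64 ≡ 64 (mod 187)
8^4 ≡ 64^2 = 4096 ≡ 169 (mod 187)
8^8 ≡ 169^2 = 28561 ≡ 137 (mod 187)
8^16 ≡ 137^2 = 18769 ≡ 69 (mod 187)
8^32 ≡ 69^2 = 4761 ≡ 86 (mod 187)
8^64 ≡ 86^2 = 7396 ≡ 103 (mod 187)
93 = 64 + 16 + 8 + 4 + 1 in binary powers of 2.
So 8^93 ≡ 103 · 69 · 137 · 169 · 8 ≡ 94 (mod 187).
Squaring chain: 94; never reaches −1, so base 8 is a Miller–Rabin witness that 187 is composite.

94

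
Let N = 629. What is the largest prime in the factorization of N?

37

629 = 17 · 37
37 is prime.
So 629 = 17 · 37; the largest prime factor is 37.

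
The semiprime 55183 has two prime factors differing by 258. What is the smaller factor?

139

Since p = q + 258, we have 55183 = q(q + 258), so q² + 258q − 55183 = 0.
Discriminant: 258² + 4·55183 = 66564 + 220732 = 287296; √287296 = 536.
q = (−258 + 536)/2 = 139, and p = q + 258 = 397.
Check: 139 · 397 = 55183.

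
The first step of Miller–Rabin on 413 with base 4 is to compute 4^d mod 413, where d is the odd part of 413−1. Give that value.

228

413 − 1 = 412 = 2^2 · 103, so d = 103.
4^1 ≡ 4 (mod 413)
4^2 ≡ 4^2 = 16 ≡ 16 (mod 413)
4^4 ≡ 16^2 = 256 ≡ 256 (mod 413)
4^8 ≡ 256^2 = 65536 ≡ 282 (mod 413)
4^16 ≡ 282^2 = 79524 ≡ 228 (mod 413)
4^32 ≡ 228^2 = 51984 ≡ 359 (mod 413)
4^64 ≡ 359^2 = 128881 ≡ 25 (mod 413)
103 = 64 + 32 + 4 + 2 + 1 in binary powers of 2.
So 4^103 ≡ 25 · 359 · 256 · 16 · 4 ≡ 228 (mod 413).
Squaring chain: 228 → 359; never reaches −1, so base 4 is a Miller–Rabin witness that 413 is composite.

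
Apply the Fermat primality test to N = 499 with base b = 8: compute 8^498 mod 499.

1

8^1 ≡ 8 (mod 499)
8^2 ≡ 8^2 = 64 ≡ 64 (mod 499)
8^4 ≡ 64^2 = 4096 ≡ 104 (mod 499)
8^8 ≡ 104^2 = 10816 ≡ 337 (mod 499)
8^16 ≡ 337^2 = 113569 ≡ 296 (mod 499)
8^32 ≡ 296^2 = 87616 ≡ 291 (mod 499)
8^64 ≡ 291^2 = 84681 ≡ 350 (mod 499)
8^128 ≡ 350^2 = 122500 ≡ 245 (mod 499)
8^256 ≡ 245^2 = 60025 ≡ 145 (mod 499)
498 = 256 + 128 + 64 + 32 + 16 + 2 in binary powers of 2.
So 8^498 ≡ 145 · 245 · 350 · 291 · 296 · 64 ≡ 1 (mod 499).
Since the result is 1, base 8 gives no evidence that 499 is composite.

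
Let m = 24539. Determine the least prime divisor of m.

53

24539 is odd.
Digit sum 23, not divisible by 3.
Ends in 9: not divisible by 5.
7: 24539 = 7·3505 + 4
11: 24539 = 11·2230 + 9
13: 24539 = 13·1887 + 8
17: 24539 = 17·1443 + 8
19: 24539 = 19·1291 + 10
23: 24539 = 23·1066 + 21
29: 24539 = 29·846 + 5
31: 24539 = 31·791 + 18
37: 24539 = 37·663 + 8
41: 24539 = 41·598 + 21
43: 24539 = 43·570 + 29
47: 24539 = 47·522 + 5
53: 24539 = 53·463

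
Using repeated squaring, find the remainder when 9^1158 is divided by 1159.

790

9^1 ≡ 9 (mod 1159)
9^2 ≡ 9^2 = 81 ≡ 81 (mod 1159)
9^4 ≡ 81^2 = 6561 ≡ 766 (mod 1159)
9^8 ≡ 766^2 = 586756 ≡ 302 (mod 1159)
9^16 ≡ 302^2 = 91204 ≡ 802 (mod 1159)
9^32 ≡ 802^2 = 643204 ≡ 1118 (mod 1159)
9^64 ≡ 1118^2 = 1249924 ≡ 522 (mod 1159)
9^128 ≡ 522^2 = 272484 ≡ 119 (mod 1159)
9^256 ≡ 119^2 = 14161 ≡ 253 (mod 1159)
9^512 ≡ 253^2 = 64009 ≡ 264 (mod 1159)
9^1024 ≡ 264^2 = 69696 ≡ 156 (mod 1159)
1158 = 1024 + 128 + 4 + 2 in binary powers of 2.
So 9^1158 ≡ 156 · 119 · 766 · 81 ≡ 790 (mod 1159).
Since 790 ≠ 1, base 9 is a Fermat witness: 1159 is composite.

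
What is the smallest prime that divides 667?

23

667 is odd.
Digit sum 19, not divisible by 3.
Ends in 7: not divisible by 5.
7: 667 = 7·95 + 2
11: 667 = 11·60 + 7
13: 667 = 13·51 + 4
17: 667 = 17·39 + 4
19: 667 = 19·35 + 2
23: 667 = 23·29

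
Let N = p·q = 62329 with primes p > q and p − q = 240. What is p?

397

Since p = q + 240, we have 62329 = q(q + 240), so q² + 240q − 62329 = 0.
Discriminant: 240² + 4·62329 = 57600 + 249316 = 306916; √306916 = 554.
q = (−240 + 554)/2 = 157, and p = q + 240 = 397.
Check: 157 · 397 = 62329.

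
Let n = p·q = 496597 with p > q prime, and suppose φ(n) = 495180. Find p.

787

φ(n) = (p−1)(q−1) = n − (p+q) + 1, so p + q = 496597 − 495180 + 1 = 1418.
p and q are the roots of t² − 1418t + 496597 = 0.
Discriminant: 1418² − 4·496597 = 2010724 − 1986388 = 24336; √24336 = 156.
q = (1418 − 156)/2 = 631, p = (1418 + 156)/2 = 787.
Check: 631 · 787 = 496597.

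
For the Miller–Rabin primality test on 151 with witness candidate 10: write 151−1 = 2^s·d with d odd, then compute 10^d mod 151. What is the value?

151 − 1 = 150 = 2^1 · 75, so d = 75.
10^1 ≡ 10 (mod 151)
10^2 ≡ 10^2 = 100 ≡ 100 (mod 151)
10^4 ≡ 100^2 = 10000 ≡ 34 (mod 151)
10^8 ≡ 34^2 = 1156 ≡ 99 (mod 151)
10^16 ≡ 99^2 = 9801 ≡ 137 (mod 151)
10^32 ≡ 137^2 = 18769 ≡ 45 (mod 151)
10^64 ≡ 45^2 = 2025 ≡ 62 (mod 151)
75 = 64 + 8 + 2 + 1 in binary powers of 2.
So 10^75 ≡ 62 · 99 · 100 · 10 ≡ 1 (mod 151).
Since 10^d ≡ 1 (mod 151), base 10 does not prove 151 composite.

1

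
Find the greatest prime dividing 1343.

1343 = 17 · 79
79 is prime.
So 1343 = 17 · 79; the largest prime factor is 79.

79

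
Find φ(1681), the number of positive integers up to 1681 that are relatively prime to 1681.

Factor: 1681 = 41^2.
φ(1681) = 41^1·(41−1) = 1640.

1640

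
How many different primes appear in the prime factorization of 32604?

5

32604 = 2^2 · 8151
8151 = 3 · 2717
2717 = 11 · 247
247 = 13 · 19
32604 = 2^2 · 3 · 11 · 13 · 19, which has 5 distinct prime factors.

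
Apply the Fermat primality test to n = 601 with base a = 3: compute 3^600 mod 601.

3^1 ≡ 3 (mod 601)
3^2 ≡ 3^2 = 9 ≡ 9 (mod 601)
3^4 ≡ 9^2 = 81 ≡ 81 (mod 601)
3^8 ≡ 81^2 = 6561 ≡ 551 (mod 601)
3^16 ≡ 551^2 = 303601 ≡ 96 (mod 601)
3^32 ≡ 96^2 = 9216 ≡ 201 (mod 601)
3^64 ≡ 201^2 = 40401 ≡ 134 (mod 601)
3^128 ≡ 134^2 = 17956 ≡ 527 (mod 601)
3^256 ≡ 527^2 = 277729 ≡ 67 (mod 601)
3^512 ≡ 67^2 = 4489 ≡ 282 (mod 601)
600 = 512 + 64 + 16 + 8 in binary powers of 2.
So 3^600 ≡ 282 · 134 · 96 · 551 ≡ 1 (mod 601).
Since the result is 1, base 3 gives no evidence that 601 is composite.

1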